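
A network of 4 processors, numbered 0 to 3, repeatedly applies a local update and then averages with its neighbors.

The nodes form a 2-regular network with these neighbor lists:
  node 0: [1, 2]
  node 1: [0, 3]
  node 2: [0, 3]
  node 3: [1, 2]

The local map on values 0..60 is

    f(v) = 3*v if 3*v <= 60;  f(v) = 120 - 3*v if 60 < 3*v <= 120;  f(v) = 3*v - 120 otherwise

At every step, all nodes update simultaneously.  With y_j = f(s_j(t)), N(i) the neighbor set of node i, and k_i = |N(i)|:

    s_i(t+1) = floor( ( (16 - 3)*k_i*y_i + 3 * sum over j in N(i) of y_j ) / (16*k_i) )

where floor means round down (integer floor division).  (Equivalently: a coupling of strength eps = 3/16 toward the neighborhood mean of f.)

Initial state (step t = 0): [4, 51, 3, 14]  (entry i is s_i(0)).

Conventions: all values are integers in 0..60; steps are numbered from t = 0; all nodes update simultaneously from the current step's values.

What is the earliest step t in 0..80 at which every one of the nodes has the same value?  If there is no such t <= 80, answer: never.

Answer: 12
Key observation: Synchronization is absorbing here: once all nodes are equal they stay equal, and step 12 is the first all-equal step.

Derivation:
t=0: [4, 51, 3, 14]  (not all equal)
t=1: [13, 31, 12, 38]  (not all equal)
t=2: [37, 26, 33, 10]  (not all equal)
t=3: [13, 37, 20, 30]  (not all equal)
t=4: [38, 13, 55, 30]  (not all equal)
t=5: [12, 35, 39, 32]  (not all equal)
t=6: [30, 17, 8, 21]  (not all equal)
t=7: [31, 49, 27, 53]  (not all equal)
t=8: [28, 28, 37, 37]  (not all equal)
t=9: [33, 33, 11, 11]  (not all equal)
t=10: [22, 22, 31, 31]  (not all equal)
t=11: [51, 51, 29, 29]  (not all equal)
t=12: [33, 33, 33, 33]  (all equal)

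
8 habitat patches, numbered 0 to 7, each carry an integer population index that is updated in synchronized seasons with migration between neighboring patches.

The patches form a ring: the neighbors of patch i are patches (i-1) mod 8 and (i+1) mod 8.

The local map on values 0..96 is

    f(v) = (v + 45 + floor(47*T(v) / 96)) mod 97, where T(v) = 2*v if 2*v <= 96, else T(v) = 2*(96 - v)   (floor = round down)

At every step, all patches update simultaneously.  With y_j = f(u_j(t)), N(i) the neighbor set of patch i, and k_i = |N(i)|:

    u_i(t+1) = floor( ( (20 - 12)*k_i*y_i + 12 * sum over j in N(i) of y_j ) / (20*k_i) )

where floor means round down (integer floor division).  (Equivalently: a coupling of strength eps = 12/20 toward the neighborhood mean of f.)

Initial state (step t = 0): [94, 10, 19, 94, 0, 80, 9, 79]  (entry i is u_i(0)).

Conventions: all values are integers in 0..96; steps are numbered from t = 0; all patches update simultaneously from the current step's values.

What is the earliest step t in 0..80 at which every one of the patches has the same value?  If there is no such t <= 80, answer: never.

Answer: 9
Key observation: Synchronization is absorbing here: once all patches are equal they stay equal, and step 9 is the first all-equal step.

Derivation:
t=0: [94, 10, 19, 94, 0, 80, 9, 79]  (not all equal)
t=1: [49, 63, 64, 55, 43, 49, 50, 48]  (not all equal)
t=2: [43, 43, 43, 40, 39, 40, 43, 43]  (not all equal)
t=3: [33, 33, 31, 28, 26, 28, 31, 33]  (not all equal)
t=4: [13, 11, 8, 32, 40, 32, 8, 11]  (not all equal)
t=5: [67, 65, 47, 30, 17, 30, 47, 65]  (not all equal)
t=6: [43, 42, 31, 38, 35, 38, 31, 42]  (not all equal)
t=7: [31, 25, 19, 17, 20, 17, 19, 25]  (not all equal)
t=8: [60, 64, 84, 81, 80, 81, 84, 64]  (not all equal)
t=9: [43, 43, 43, 43, 43, 43, 43, 43]  (all equal)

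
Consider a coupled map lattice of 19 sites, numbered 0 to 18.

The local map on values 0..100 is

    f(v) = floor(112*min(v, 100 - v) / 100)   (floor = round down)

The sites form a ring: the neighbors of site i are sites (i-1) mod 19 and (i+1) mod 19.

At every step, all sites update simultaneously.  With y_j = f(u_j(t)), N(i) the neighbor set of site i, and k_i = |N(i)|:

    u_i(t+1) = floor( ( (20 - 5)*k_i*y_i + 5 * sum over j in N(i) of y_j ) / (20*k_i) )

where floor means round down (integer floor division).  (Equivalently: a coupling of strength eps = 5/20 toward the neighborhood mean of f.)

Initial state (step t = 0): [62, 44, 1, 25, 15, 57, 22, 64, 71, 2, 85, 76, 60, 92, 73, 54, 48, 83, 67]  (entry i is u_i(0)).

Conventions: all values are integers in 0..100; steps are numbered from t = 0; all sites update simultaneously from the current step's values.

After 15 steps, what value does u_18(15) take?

Answer: u_18(15) = 50

Derivation:
t=0: [62, 44, 1, 25, 15, 57, 22, 64, 71, 2, 85, 76, 60, 92, 73, 54, 48, 83, 67]
t=1: [42, 42, 10, 23, 21, 41, 29, 37, 29, 7, 15, 27, 37, 15, 29, 48, 48, 25, 34]
t=2: [45, 42, 17, 23, 26, 40, 34, 38, 30, 11, 16, 29, 36, 21, 32, 50, 49, 32, 37]
t=3: [48, 43, 23, 24, 30, 41, 39, 40, 31, 15, 18, 31, 36, 26, 36, 53, 51, 38, 41]
t=4: [51, 45, 28, 26, 33, 43, 43, 42, 33, 18, 21, 33, 37, 31, 40, 50, 52, 43, 45]
t=5: [53, 48, 33, 30, 36, 46, 47, 45, 35, 22, 24, 35, 39, 36, 44, 54, 52, 48, 50]
t=6: [52, 50, 37, 34, 40, 49, 51, 48, 38, 26, 27, 37, 42, 41, 48, 51, 52, 53, 55]
t=7: [53, 53, 42, 39, 44, 52, 53, 51, 41, 30, 31, 40, 46, 46, 52, 53, 53, 51, 50]
t=8: [52, 51, 47, 44, 48, 52, 52, 52, 44, 34, 35, 43, 50, 51, 52, 52, 52, 54, 55]
t=9: [52, 53, 51, 49, 52, 53, 53, 52, 48, 39, 40, 47, 54, 54, 53, 53, 52, 51, 50]
t=10: [53, 52, 53, 53, 53, 52, 52, 52, 51, 44, 44, 50, 51, 51, 51, 52, 53, 54, 55]
t=11: [51, 52, 52, 52, 52, 52, 53, 53, 53, 49, 49, 54, 54, 54, 53, 53, 52, 51, 50]
t=12: [54, 53, 53, 53, 53, 52, 52, 52, 52, 53, 53, 51, 51, 51, 51, 52, 53, 54, 55]
t=13: [51, 51, 52, 52, 52, 52, 53, 53, 52, 52, 52, 53, 54, 54, 53, 53, 52, 51, 50]
t=14: [54, 53, 53, 53, 53, 52, 52, 52, 52, 53, 52, 52, 51, 51, 51, 52, 53, 54, 55]
t=15: [51, 51, 52, 52, 52, 52, 53, 53, 52, 52, 52, 53, 53, 54, 53, 53, 52, 51, 50]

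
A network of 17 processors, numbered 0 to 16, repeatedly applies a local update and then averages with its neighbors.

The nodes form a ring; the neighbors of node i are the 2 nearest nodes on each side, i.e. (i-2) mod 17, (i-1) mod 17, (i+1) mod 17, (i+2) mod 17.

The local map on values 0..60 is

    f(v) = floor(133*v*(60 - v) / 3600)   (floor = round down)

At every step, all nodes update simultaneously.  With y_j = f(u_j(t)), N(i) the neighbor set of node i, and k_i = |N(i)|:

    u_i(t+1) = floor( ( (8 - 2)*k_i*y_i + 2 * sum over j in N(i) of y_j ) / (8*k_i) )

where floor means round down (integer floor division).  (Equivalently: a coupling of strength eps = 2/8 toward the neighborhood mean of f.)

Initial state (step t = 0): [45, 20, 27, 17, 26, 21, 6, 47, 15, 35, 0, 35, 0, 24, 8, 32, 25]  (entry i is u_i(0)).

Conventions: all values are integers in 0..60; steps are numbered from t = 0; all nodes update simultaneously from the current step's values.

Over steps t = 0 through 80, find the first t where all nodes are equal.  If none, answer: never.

Answer: never
Key observation: The state at step 5 reappears at step 7 — the system is in a cycle of period 2 from step 5 on.  No step 0..7 is synchronized, and the cycle repeats forever, so no step up to 80 (or ever) has all nodes equal.

Derivation:
t=0: [45, 20, 27, 17, 26, 21, 6, 47, 15, 35, 0, 35, 0, 24, 8, 32, 25]  (not all equal)
t=1: [25, 28, 31, 27, 30, 28, 15, 22, 22, 28, 5, 27, 4, 28, 17, 31, 30]  (not all equal)
t=2: [32, 32, 32, 32, 32, 32, 25, 30, 28, 31, 13, 29, 12, 31, 26, 32, 32]  (not all equal)
t=3: [33, 33, 33, 33, 32, 32, 32, 32, 32, 32, 24, 31, 23, 32, 31, 32, 32]  (not all equal)
t=4: [32, 32, 32, 32, 32, 32, 33, 33, 32, 32, 31, 32, 31, 32, 32, 32, 32]  (not all equal)
t=5: [33, 33, 33, 33, 32, 32, 32, 32, 32, 32, 33, 33, 33, 33, 33, 33, 33]  (not all equal)
t=6: [32, 32, 32, 32, 32, 32, 33, 33, 32, 32, 32, 32, 32, 32, 32, 32, 32]  (not all equal)
t=7: [33, 33, 33, 33, 32, 32, 32, 32, 32, 32, 33, 33, 33, 33, 33, 33, 33]  (not all equal)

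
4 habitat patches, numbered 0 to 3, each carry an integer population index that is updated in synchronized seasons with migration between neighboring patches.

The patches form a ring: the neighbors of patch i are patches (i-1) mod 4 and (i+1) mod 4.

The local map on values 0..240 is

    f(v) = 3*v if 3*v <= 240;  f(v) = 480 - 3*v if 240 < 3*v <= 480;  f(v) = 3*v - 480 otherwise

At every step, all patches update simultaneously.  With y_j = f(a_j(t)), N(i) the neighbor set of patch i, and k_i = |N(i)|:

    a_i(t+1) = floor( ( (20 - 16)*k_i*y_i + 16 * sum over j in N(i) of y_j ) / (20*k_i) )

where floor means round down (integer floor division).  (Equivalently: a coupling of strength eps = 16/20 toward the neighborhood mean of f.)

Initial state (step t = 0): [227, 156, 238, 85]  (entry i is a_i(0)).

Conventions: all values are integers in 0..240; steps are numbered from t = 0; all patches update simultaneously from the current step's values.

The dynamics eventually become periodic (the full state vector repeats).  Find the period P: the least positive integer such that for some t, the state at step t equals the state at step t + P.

Simulating step by step:
t=0: [227, 156, 238, 85]
t=1: [135, 176, 141, 219]
t=2: [105, 62, 101, 88]
t=3: [193, 174, 196, 180]
t=4: [60, 91, 62, 94]
t=5: [198, 187, 199, 186]
t=6: [86, 108, 87, 108]
t=7: [169, 207, 168, 207]
t=8: [118, 48, 117, 48]
t=9: [140, 130, 141, 130]
t=10: [84, 64, 83, 64]
t=11: [199, 222, 199, 222]
t=12: [172, 130, 172, 130]
t=13: [79, 46, 79, 46]
t=14: [157, 217, 157, 217]
t=15: [138, 41, 138, 41]
t=16: [111, 77, 111, 77]
t=17: [214, 163, 214, 163]
t=18: [39, 131, 39, 131]
t=19: [93, 111, 93, 111]
t=20: [157, 190, 157, 190]
t=21: [73, 25, 73, 25]
t=22: [103, 190, 103, 190]
t=23: [106, 154, 106, 154]
t=24: [46, 133, 46, 133]
t=25: [92, 126, 92, 126]
t=26: [122, 183, 122, 183]
t=27: [78, 105, 78, 105]
t=28: [178, 220, 178, 220]
t=29: [154, 79, 154, 79]
t=30: [193, 61, 193, 61]
t=31: [166, 115, 166, 115]
t=32: [111, 41, 111, 41]
t=33: [127, 142, 127, 142]
t=34: [63, 90, 63, 90]
t=35: [205, 193, 205, 193]
t=36: [106, 127, 106, 127]
t=37: [111, 149, 111, 149]
t=38: [55, 124, 55, 124]
t=39: [119, 153, 119, 153]
t=40: [41, 102, 41, 102]
t=41: [163, 133, 163, 133]
t=42: [66, 23, 66, 23]
t=43: [94, 172, 94, 172]
t=44: [68, 165, 68, 165]
t=45: [52, 166, 52, 166]
t=46: [45, 128, 45, 128]
t=47: [103, 127, 103, 127]
t=48: [113, 156, 113, 156]
t=49: [37, 115, 37, 115]
t=50: [130, 115, 130, 115]
t=51: [126, 99, 126, 99]
t=52: [166, 118, 166, 118]
t=53: [104, 39, 104, 39]
t=54: [127, 157, 127, 157]
t=55: [27, 81, 27, 81]
t=56: [205, 112, 205, 112]
t=57: [142, 136, 142, 136]
t=58: [68, 57, 68, 57]
t=59: [177, 197, 177, 197]
t=60: [99, 63, 99, 63]
t=61: [187, 184, 187, 184]
t=62: [73, 79, 73, 79]
t=63: [233, 222, 233, 222]
t=64: [192, 212, 192, 212]
t=65: [144, 108, 144, 108]
t=66: [134, 69, 134, 69]
t=67: [181, 103, 181, 103]
t=68: [149, 84, 149, 84]
t=69: [189, 72, 189, 72]
t=70: [190, 112, 190, 112]
t=71: [133, 100, 133, 100]
t=72: [160, 100, 160, 100]
t=73: [144, 36, 144, 36]
t=74: [96, 60, 96, 60]
t=75: [182, 189, 182, 189]
t=76: [82, 70, 82, 70]
t=77: [214, 229, 214, 229]
t=78: [198, 171, 198, 171]
t=79: [49, 97, 49, 97]
t=80: [180, 155, 180, 155]
t=81: [24, 51, 24, 51]
t=82: [136, 88, 136, 88]
t=83: [187, 100, 187, 100]
t=84: [160, 100, 160, 100]

Answer: 12
Key observation: The state at step 72, [160, 100, 160, 100], reappears at step 84 — and no state repeats earlier — so the cycle the system enters has period 12.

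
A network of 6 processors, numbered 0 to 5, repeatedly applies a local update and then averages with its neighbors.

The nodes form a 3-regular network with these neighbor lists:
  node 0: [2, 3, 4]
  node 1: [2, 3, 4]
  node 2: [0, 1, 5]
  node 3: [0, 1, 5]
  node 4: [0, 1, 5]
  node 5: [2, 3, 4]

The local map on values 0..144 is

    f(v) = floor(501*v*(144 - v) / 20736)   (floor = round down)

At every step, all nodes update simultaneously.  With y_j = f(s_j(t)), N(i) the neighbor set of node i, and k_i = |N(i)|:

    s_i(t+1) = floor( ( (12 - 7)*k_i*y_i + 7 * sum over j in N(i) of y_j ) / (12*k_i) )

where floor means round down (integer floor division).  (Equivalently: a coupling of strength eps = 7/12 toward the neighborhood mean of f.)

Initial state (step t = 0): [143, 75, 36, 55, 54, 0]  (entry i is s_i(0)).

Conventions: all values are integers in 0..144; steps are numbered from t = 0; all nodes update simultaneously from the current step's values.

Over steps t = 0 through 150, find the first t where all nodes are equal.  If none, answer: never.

Answer: 8
Key observation: Synchronization is absorbing here: once all nodes are equal they stay equal, and step 8 is the first all-equal step.

Derivation:
t=0: [143, 75, 36, 55, 54, 0]  (not all equal)
t=1: [65, 115, 63, 74, 73, 63]  (not all equal)
t=2: [124, 105, 114, 115, 115, 123]  (not all equal)
t=3: [71, 87, 76, 75, 75, 72]  (not all equal)
t=4: [124, 122, 123, 123, 123, 124]  (not all equal)
t=5: [60, 62, 61, 61, 61, 60]  (not all equal)
t=6: [121, 122, 121, 121, 121, 121]  (not all equal)
t=7: [67, 65, 66, 66, 66, 67]  (not all equal)
t=8: [124, 124, 124, 124, 124, 124]  (all equal)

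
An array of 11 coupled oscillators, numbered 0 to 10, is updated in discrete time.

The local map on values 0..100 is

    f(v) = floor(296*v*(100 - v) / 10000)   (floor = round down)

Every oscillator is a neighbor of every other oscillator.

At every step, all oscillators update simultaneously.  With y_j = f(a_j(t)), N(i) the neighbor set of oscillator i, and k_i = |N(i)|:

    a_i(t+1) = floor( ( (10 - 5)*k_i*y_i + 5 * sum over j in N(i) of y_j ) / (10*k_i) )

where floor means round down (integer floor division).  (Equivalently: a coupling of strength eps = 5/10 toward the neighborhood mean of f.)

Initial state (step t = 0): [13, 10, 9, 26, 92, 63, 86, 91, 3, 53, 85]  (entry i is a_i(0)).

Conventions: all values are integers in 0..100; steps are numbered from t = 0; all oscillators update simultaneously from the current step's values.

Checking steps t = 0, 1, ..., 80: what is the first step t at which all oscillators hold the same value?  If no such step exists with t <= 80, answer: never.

Simulating step by step:
t=0: [13, 10, 9, 26, 92, 63, 86, 91, 3, 53, 85]  (not all equal)
t=1: [35, 31, 31, 45, 29, 50, 36, 31, 23, 53, 36]  (not all equal)
t=2: [66, 64, 64, 69, 63, 69, 66, 64, 59, 69, 66]  (not all equal)
t=3: [66, 67, 67, 64, 67, 64, 66, 67, 68, 64, 66]  (not all equal)
t=4: [66, 65, 65, 66, 65, 66, 66, 65, 65, 66, 66]  (not all equal)
t=5: [66, 66, 66, 66, 66, 66, 66, 66, 66, 66, 66]  (all equal)

Answer: 5
Key observation: Synchronization is absorbing here: once all oscillators are equal they stay equal, and step 5 is the first all-equal step.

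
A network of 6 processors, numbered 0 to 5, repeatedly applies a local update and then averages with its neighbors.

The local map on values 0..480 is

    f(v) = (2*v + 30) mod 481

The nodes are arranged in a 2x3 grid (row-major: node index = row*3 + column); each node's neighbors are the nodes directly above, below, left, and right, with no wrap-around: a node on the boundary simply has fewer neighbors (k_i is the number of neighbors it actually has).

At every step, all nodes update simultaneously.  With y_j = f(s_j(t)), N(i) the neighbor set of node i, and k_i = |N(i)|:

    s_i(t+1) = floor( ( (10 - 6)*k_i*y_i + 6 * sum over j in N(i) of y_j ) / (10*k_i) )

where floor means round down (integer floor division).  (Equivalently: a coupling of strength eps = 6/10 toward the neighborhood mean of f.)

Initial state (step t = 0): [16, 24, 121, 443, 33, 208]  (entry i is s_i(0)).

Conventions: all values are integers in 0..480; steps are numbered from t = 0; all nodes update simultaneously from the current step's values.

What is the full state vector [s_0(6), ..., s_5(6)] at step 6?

Simulating step by step:
t=0: [16, 24, 121, 443, 33, 208]
t=1: [178, 117, 266, 221, 230, 288]
t=2: [375, 200, 149, 307, 175, 77]
t=3: [297, 373, 315, 268, 307, 286]
t=4: [171, 215, 196, 125, 165, 151]
t=5: [370, 414, 406, 331, 358, 367]
t=6: [292, 333, 342, 250, 280, 301]

Answer: [292, 333, 342, 250, 280, 301]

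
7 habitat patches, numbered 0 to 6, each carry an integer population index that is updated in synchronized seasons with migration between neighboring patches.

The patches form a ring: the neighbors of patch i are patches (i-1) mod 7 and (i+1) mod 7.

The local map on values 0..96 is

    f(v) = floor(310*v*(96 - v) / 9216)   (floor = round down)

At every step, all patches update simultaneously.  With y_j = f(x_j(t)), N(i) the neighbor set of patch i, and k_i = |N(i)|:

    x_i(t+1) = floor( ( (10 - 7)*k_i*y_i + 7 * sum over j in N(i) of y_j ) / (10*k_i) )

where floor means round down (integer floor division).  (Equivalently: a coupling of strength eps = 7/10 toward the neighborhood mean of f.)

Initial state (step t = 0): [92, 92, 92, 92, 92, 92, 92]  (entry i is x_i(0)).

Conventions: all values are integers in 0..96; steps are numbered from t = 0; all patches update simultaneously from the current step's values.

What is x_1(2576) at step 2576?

Simulating step by step:
t=0: [92, 92, 92, 92, 92, 92, 92]
t=1: [12, 12, 12, 12, 12, 12, 12]
t=2: [33, 33, 33, 33, 33, 33, 33]
t=3: [69, 69, 69, 69, 69, 69, 69]
t=4: [62, 62, 62, 62, 62, 62, 62]
t=5: [70, 70, 70, 70, 70, 70, 70]
t=6: [61, 61, 61, 61, 61, 61, 61]
t=7: [71, 71, 71, 71, 71, 71, 71]
t=8: [59, 59, 59, 59, 59, 59, 59]
t=9: [73, 73, 73, 73, 73, 73, 73]
t=10: [56, 56, 56, 56, 56, 56, 56]
t=11: [75, 75, 75, 75, 75, 75, 75]
t=12: [52, 52, 52, 52, 52, 52, 52]
t=13: [76, 76, 76, 76, 76, 76, 76]
t=14: [51, 51, 51, 51, 51, 51, 51]
t=15: [77, 77, 77, 77, 77, 77, 77]
t=16: [49, 49, 49, 49, 49, 49, 49]
t=17: [77, 77, 77, 77, 77, 77, 77]

Answer: x_1(2576) = 49
Key observation: The state at step 15, [77, 77, 77, 77, 77, 77, 77], reappears at step 17: the system is in a cycle of period 2 from step 15 on.  Therefore the state at step 2576 equals the state at step 15 + ((2576 - 15) mod 2) = 16, which is [49, 49, 49, 49, 49, 49, 49].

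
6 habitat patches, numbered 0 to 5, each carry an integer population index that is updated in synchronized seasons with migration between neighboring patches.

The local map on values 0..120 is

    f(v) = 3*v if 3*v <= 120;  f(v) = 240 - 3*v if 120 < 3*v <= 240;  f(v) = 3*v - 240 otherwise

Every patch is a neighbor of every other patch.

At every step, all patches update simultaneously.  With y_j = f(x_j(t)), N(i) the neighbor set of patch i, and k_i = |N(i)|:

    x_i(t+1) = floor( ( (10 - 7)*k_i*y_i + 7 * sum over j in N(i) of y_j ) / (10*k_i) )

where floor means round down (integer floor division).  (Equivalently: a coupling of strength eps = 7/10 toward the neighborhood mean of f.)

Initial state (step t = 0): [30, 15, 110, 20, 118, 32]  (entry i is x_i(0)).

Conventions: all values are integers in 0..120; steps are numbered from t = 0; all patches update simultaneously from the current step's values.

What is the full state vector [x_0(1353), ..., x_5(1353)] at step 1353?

Simulating step by step:
t=0: [30, 15, 110, 20, 118, 32]
t=1: [83, 76, 83, 78, 87, 84]
t=2: [11, 11, 11, 10, 13, 11]
t=3: [33, 33, 33, 32, 34, 33]
t=4: [99, 99, 99, 98, 99, 99]
t=5: [56, 56, 56, 56, 56, 56]
t=6: [72, 72, 72, 72, 72, 72]
t=7: [24, 24, 24, 24, 24, 24]
t=8: [72, 72, 72, 72, 72, 72]

Answer: [24, 24, 24, 24, 24, 24]
Key observation: The state at step 6, [72, 72, 72, 72, 72, 72], reappears at step 8: the system is in a cycle of period 2 from step 6 on.  Therefore the state at step 1353 equals the state at step 6 + ((1353 - 6) mod 2) = 7, which is [24, 24, 24, 24, 24, 24].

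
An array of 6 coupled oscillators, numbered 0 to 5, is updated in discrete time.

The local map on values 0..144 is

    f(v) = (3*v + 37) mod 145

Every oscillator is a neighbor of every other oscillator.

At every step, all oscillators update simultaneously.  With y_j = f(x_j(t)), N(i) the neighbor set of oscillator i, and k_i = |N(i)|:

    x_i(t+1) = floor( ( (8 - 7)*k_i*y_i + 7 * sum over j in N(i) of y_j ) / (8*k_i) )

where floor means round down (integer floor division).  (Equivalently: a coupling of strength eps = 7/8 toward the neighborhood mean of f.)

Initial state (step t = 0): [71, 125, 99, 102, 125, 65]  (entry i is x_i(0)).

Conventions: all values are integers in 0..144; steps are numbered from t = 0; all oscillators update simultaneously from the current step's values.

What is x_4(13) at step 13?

Simulating step by step:
t=0: [71, 125, 99, 102, 125, 65]
t=1: [88, 87, 91, 90, 87, 88]
t=2: [12, 12, 12, 12, 12, 12]
t=3: [73, 73, 73, 73, 73, 73]
t=4: [111, 111, 111, 111, 111, 111]
t=5: [80, 80, 80, 80, 80, 80]
t=6: [132, 132, 132, 132, 132, 132]
t=7: [143, 143, 143, 143, 143, 143]
t=8: [31, 31, 31, 31, 31, 31]
t=9: [130, 130, 130, 130, 130, 130]
t=10: [137, 137, 137, 137, 137, 137]
t=11: [13, 13, 13, 13, 13, 13]
t=12: [76, 76, 76, 76, 76, 76]
t=13: [120, 120, 120, 120, 120, 120]

Answer: x_4(13) = 120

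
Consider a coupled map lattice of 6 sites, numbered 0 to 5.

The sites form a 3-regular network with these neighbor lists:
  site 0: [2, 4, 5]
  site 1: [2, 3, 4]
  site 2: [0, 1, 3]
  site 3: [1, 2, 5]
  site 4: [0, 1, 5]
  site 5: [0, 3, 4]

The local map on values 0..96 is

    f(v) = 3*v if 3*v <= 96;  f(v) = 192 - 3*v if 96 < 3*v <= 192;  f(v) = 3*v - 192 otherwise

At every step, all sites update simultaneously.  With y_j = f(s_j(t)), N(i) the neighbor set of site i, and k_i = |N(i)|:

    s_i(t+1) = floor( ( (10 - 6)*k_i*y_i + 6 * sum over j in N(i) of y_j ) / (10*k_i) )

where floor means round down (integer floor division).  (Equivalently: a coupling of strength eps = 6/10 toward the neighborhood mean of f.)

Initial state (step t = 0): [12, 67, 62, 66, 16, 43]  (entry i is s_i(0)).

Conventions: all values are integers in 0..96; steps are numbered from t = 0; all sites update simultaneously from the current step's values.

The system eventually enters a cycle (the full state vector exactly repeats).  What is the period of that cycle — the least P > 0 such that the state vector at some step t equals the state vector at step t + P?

Simulating step by step:
t=0: [12, 67, 62, 66, 16, 43]
t=1: [37, 15, 12, 18, 40, 43]
t=2: [66, 50, 50, 50, 66, 66]
t=3: [13, 34, 34, 34, 13, 13]
t=4: [49, 79, 79, 79, 49, 49]
t=5: [45, 45, 45, 45, 45, 45]
t=6: [57, 57, 57, 57, 57, 57]
t=7: [21, 21, 21, 21, 21, 21]
t=8: [63, 63, 63, 63, 63, 63]
t=9: [3, 3, 3, 3, 3, 3]
t=10: [9, 9, 9, 9, 9, 9]
t=11: [27, 27, 27, 27, 27, 27]
t=12: [81, 81, 81, 81, 81, 81]
t=13: [51, 51, 51, 51, 51, 51]
t=14: [39, 39, 39, 39, 39, 39]
t=15: [75, 75, 75, 75, 75, 75]
t=16: [33, 33, 33, 33, 33, 33]
t=17: [93, 93, 93, 93, 93, 93]
t=18: [87, 87, 87, 87, 87, 87]
t=19: [69, 69, 69, 69, 69, 69]
t=20: [15, 15, 15, 15, 15, 15]
t=21: [45, 45, 45, 45, 45, 45]

Answer: 16
Key observation: The state at step 5, [45, 45, 45, 45, 45, 45], reappears at step 21 — and no state repeats earlier — so the cycle the system enters has period 16.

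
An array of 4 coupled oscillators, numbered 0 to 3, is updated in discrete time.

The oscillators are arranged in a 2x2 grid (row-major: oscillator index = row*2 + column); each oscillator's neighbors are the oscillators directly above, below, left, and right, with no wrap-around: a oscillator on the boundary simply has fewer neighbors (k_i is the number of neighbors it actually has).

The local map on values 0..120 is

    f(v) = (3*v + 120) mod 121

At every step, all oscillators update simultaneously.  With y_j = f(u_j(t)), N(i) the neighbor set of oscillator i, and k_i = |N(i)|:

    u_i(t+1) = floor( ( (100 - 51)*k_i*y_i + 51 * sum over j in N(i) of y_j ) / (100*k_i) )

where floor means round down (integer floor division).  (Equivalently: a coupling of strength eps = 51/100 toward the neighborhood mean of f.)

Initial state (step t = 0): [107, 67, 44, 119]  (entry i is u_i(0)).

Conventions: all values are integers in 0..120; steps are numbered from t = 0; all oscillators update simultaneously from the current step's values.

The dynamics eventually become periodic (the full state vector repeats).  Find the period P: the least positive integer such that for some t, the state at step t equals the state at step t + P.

Simulating step by step:
t=0: [107, 67, 44, 119]
t=1: [60, 87, 53, 78]
t=2: [42, 52, 61, 68]
t=3: [26, 38, 51, 64]
t=4: [74, 92, 52, 71]
t=5: [66, 64, 65, 61]
t=6: [73, 69, 70, 66]
t=7: [91, 85, 87, 81]
t=8: [22, 13, 16, 7]
t=9: [53, 40, 44, 31]
t=10: [51, 91, 37, 77]
t=11: [50, 50, 89, 89]
t=12: [26, 26, 25, 25]
t=13: [76, 76, 74, 74]
t=14: [104, 104, 101, 101]
t=15: [66, 66, 62, 62]
t=16: [72, 72, 67, 67]
t=17: [90, 90, 82, 82]
t=18: [20, 20, 9, 9]
t=19: [50, 50, 34, 34]
t=20: [46, 46, 82, 82]
t=21: [12, 12, 6, 6]
t=22: [30, 30, 21, 21]
t=23: [82, 82, 68, 68]
t=24: [23, 23, 61, 61]
t=25: [66, 66, 62, 62]

Answer: 10
Key observation: The state at step 15, [66, 66, 62, 62], reappears at step 25 — and no state repeats earlier — so the cycle the system enters has period 10.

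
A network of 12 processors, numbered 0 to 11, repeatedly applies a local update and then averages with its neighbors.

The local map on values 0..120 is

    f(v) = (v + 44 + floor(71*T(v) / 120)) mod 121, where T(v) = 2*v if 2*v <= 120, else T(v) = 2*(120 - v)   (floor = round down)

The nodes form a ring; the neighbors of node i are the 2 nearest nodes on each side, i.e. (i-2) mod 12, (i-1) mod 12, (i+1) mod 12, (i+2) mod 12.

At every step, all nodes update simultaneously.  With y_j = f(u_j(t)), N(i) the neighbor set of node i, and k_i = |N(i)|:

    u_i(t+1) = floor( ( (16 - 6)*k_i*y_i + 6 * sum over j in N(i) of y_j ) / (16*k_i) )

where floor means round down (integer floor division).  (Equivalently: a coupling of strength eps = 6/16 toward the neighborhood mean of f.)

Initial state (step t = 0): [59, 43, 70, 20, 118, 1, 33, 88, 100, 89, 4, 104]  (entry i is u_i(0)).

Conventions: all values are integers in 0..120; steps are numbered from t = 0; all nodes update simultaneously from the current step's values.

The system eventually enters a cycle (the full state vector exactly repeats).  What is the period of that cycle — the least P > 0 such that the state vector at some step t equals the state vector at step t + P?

Simulating step by step:
t=0: [59, 43, 70, 20, 118, 1, 33, 88, 100, 89, 4, 104]
t=1: [47, 32, 50, 69, 55, 56, 89, 54, 53, 47, 50, 43]
t=2: [33, 82, 41, 54, 43, 45, 45, 39, 37, 27, 29, 28]
t=3: [98, 56, 28, 34, 18, 21, 17, 18, 24, 84, 97, 100]
t=4: [52, 57, 93, 103, 88, 89, 83, 81, 84, 56, 51, 46]
t=5: [36, 43, 45, 46, 47, 48, 48, 49, 47, 42, 35, 29]
t=6: [25, 24, 19, 22, 24, 26, 26, 26, 33, 35, 88, 81]
t=7: [87, 90, 88, 92, 95, 98, 101, 103, 107, 104, 66, 65]
t=8: [49, 48, 48, 47, 47, 46, 46, 45, 45, 46, 50, 51]
t=9: [29, 27, 26, 25, 24, 23, 22, 21, 22, 24, 30, 31]
t=10: [106, 102, 100, 98, 96, 93, 92, 90, 93, 97, 106, 108]
t=11: [45, 45, 46, 46, 47, 47, 47, 47, 47, 46, 45, 45]
t=12: [21, 21, 22, 23, 24, 24, 25, 24, 24, 23, 21, 21]
t=13: [89, 89, 92, 93, 95, 96, 97, 96, 95, 93, 90, 89]
t=14: [48, 47, 47, 47, 47, 47, 47, 47, 47, 47, 47, 47]
t=15: [26, 25, 25, 25, 25, 25, 25, 25, 25, 25, 25, 25]
t=16: [99, 98, 98, 98, 98, 98, 98, 98, 98, 98, 98, 98]
t=17: [46, 46, 46, 47, 47, 47, 47, 47, 47, 47, 46, 46]
t=18: [23, 23, 23, 24, 24, 25, 25, 25, 24, 24, 23, 23]
t=19: [94, 94, 94, 95, 96, 97, 97, 97, 96, 95, 94, 94]
t=20: [47, 47, 47, 47, 47, 47, 47, 47, 47, 47, 47, 47]
t=21: [25, 25, 25, 25, 25, 25, 25, 25, 25, 25, 25, 25]
t=22: [98, 98, 98, 98, 98, 98, 98, 98, 98, 98, 98, 98]
t=23: [47, 47, 47, 47, 47, 47, 47, 47, 47, 47, 47, 47]

Answer: 3
Key observation: The state at step 20, [47, 47, 47, 47, 47, 47, 47, 47, 47, 47, 47, 47], reappears at step 23 — and no state repeats earlier — so the cycle the system enters has period 3.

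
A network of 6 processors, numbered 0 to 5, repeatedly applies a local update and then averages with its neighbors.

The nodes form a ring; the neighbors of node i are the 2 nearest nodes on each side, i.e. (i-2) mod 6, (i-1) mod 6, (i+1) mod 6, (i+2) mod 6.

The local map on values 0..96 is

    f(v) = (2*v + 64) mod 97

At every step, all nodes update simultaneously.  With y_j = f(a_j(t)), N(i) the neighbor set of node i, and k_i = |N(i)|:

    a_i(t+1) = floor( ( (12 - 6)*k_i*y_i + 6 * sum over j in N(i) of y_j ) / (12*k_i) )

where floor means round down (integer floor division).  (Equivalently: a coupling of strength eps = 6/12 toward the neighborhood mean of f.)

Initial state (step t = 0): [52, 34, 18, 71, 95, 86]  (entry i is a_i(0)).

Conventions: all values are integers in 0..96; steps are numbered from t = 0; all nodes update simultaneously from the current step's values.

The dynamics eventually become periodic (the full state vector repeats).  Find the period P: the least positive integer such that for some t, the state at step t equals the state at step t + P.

Simulating step by step:
t=0: [52, 34, 18, 71, 95, 86]
t=1: [53, 33, 23, 23, 46, 43]
t=2: [56, 35, 28, 26, 48, 48]
t=3: [62, 41, 36, 32, 54, 56]
t=4: [75, 54, 50, 45, 67, 70]
t=5: [29, 56, 53, 48, 21, 24]
t=6: [34, 61, 58, 53, 26, 29]
t=7: [44, 71, 68, 63, 36, 39]
t=8: [40, 30, 27, 59, 44, 47]
t=9: [44, 40, 37, 63, 54, 57]
t=10: [58, 57, 54, 77, 71, 74]
t=11: [64, 65, 62, 35, 31, 34]
t=12: [66, 32, 65, 37, 46, 37]
t=13: [17, 26, 16, 36, 40, 37]
t=14: [25, 31, 61, 44, 45, 33]
t=15: [34, 38, 64, 53, 52, 36]
t=16: [48, 51, 75, 67, 65, 47]
t=17: [50, 53, 27, 20, 18, 47]
t=18: [53, 56, 29, 23, 21, 49]
t=19: [58, 61, 34, 28, 26, 54]
t=20: [68, 71, 44, 38, 36, 64]
t=21: [28, 30, 40, 46, 44, 60]
t=22: [38, 40, 44, 56, 54, 64]
t=23: [55, 57, 58, 73, 71, 78]
t=24: [63, 65, 64, 33, 31, 36]
t=25: [66, 32, 66, 36, 47, 38]
t=26: [18, 26, 17, 36, 41, 38]
t=27: [15, 20, 14, 33, 35, 35]
t=28: [68, 35, 67, 38, 50, 39]
t=29: [22, 30, 21, 40, 45, 41]
t=30: [23, 28, 22, 41, 43, 42]
t=31: [23, 27, 22, 41, 42, 42]
t=32: [23, 26, 22, 41, 41, 42]
t=33: [22, 25, 21, 40, 40, 41]
t=34: [20, 23, 19, 38, 38, 39]
t=35: [16, 19, 15, 34, 34, 35]
t=36: [69, 35, 68, 38, 50, 39]
t=37: [23, 31, 22, 40, 46, 41]
t=38: [25, 29, 24, 42, 44, 43]
t=39: [27, 29, 26, 44, 44, 45]
t=40: [30, 31, 29, 47, 46, 48]
t=41: [35, 36, 34, 52, 51, 53]
t=42: [45, 46, 44, 62, 61, 63]
t=43: [65, 66, 64, 82, 81, 83]
t=44: [20, 21, 56, 37, 36, 26]
t=45: [21, 22, 51, 38, 37, 21]
t=46: [20, 21, 47, 37, 36, 17]
t=47: [17, 18, 42, 34, 33, 12]
t=48: [22, 23, 34, 39, 38, 53]
t=49: [26, 27, 31, 43, 42, 50]
t=50: [30, 31, 32, 47, 46, 51]
t=51: [37, 38, 37, 54, 53, 56]
t=52: [50, 51, 49, 67, 66, 68]
t=53: [51, 52, 50, 19, 18, 20]
t=54: [53, 54, 52, 21, 20, 22]
t=55: [57, 58, 56, 25, 24, 26]
t=56: [65, 66, 64, 33, 32, 34]
t=57: [20, 21, 55, 36, 35, 25]
t=58: [21, 22, 50, 37, 36, 20]
t=59: [20, 21, 46, 36, 35, 16]
t=60: [28, 29, 41, 44, 43, 59]
t=61: [38, 39, 44, 54, 53, 62]
t=62: [54, 55, 57, 70, 69, 75]
t=63: [60, 61, 61, 28, 27, 31]
t=64: [72, 73, 72, 40, 39, 42]
t=65: [22, 23, 22, 39, 38, 40]
t=66: [19, 20, 19, 36, 35, 37]
t=67: [13, 14, 13, 30, 29, 31]
t=68: [74, 75, 74, 43, 42, 43]
t=69: [26, 27, 26, 44, 43, 44]
t=70: [28, 29, 28, 46, 45, 46]
t=71: [32, 33, 32, 50, 49, 50]
t=72: [40, 41, 40, 58, 57, 58]
t=73: [56, 57, 56, 74, 73, 74]
t=74: [63, 64, 63, 33, 32, 33]
t=75: [78, 79, 78, 48, 47, 48]
t=76: [35, 36, 35, 53, 52, 53]
t=77: [46, 47, 46, 64, 63, 64]
t=78: [68, 69, 68, 86, 85, 86]
t=79: [15, 16, 15, 33, 32, 33]
t=80: [78, 79, 78, 48, 47, 48]

Answer: 5
Key observation: The state at step 75, [78, 79, 78, 48, 47, 48], reappears at step 80 — and no state repeats earlier — so the cycle the system enters has period 5.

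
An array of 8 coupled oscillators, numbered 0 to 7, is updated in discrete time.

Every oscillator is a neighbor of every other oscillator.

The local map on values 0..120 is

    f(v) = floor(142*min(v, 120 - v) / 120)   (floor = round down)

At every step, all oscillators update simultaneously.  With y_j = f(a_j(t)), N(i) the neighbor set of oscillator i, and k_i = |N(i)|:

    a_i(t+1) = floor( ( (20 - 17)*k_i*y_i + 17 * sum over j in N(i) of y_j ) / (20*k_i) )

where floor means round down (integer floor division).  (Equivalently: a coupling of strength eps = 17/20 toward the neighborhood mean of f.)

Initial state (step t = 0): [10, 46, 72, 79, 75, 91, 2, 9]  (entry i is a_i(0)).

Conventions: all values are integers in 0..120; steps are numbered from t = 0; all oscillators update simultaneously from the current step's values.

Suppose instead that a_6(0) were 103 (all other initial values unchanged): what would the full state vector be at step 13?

Simulating step by step:
t=0: [10, 46, 72, 79, 75, 91, 103, 9]
t=1: [35, 36, 36, 36, 36, 35, 35, 35]
t=2: [41, 41, 41, 41, 41, 41, 41, 41]
t=3: [48, 48, 48, 48, 48, 48, 48, 48]
t=4: [56, 56, 56, 56, 56, 56, 56, 56]
t=5: [66, 66, 66, 66, 66, 66, 66, 66]
t=6: [63, 63, 63, 63, 63, 63, 63, 63]
t=7: [67, 67, 67, 67, 67, 67, 67, 67]
t=8: [62, 62, 62, 62, 62, 62, 62, 62]
t=9: [68, 68, 68, 68, 68, 68, 68, 68]
t=10: [61, 61, 61, 61, 61, 61, 61, 61]
t=11: [69, 69, 69, 69, 69, 69, 69, 69]
t=12: [60, 60, 60, 60, 60, 60, 60, 60]
t=13: [71, 71, 71, 71, 71, 71, 71, 71]

Answer: [71, 71, 71, 71, 71, 71, 71, 71]
Key observation: This trace re-runs the system from the modified initial state.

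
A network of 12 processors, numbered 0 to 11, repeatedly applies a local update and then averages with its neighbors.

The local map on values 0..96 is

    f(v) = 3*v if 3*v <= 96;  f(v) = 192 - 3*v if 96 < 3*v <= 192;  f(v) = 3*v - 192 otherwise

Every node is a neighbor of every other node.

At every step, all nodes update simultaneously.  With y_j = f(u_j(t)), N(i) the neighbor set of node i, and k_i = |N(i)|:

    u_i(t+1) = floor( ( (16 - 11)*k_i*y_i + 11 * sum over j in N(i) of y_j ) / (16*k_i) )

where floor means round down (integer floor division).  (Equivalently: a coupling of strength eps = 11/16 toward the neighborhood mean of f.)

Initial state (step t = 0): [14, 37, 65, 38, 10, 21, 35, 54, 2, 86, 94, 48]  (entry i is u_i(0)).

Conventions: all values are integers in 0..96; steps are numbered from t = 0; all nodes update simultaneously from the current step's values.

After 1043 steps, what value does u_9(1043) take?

Simulating step by step:
t=0: [14, 37, 65, 38, 10, 21, 35, 54, 2, 86, 94, 48]
t=1: [49, 59, 39, 58, 46, 54, 60, 46, 40, 55, 61, 51]
t=2: [39, 31, 46, 32, 41, 35, 31, 41, 46, 34, 30, 37]
t=3: [78, 82, 72, 83, 76, 81, 82, 76, 72, 81, 81, 79]
t=4: [43, 46, 38, 47, 41, 45, 46, 41, 38, 45, 45, 44]
t=5: [62, 60, 66, 59, 63, 60, 60, 63, 66, 60, 60, 61]
t=6: [8, 9, 8, 10, 7, 9, 9, 7, 8, 9, 9, 9]
t=7: [25, 25, 25, 26, 24, 25, 25, 24, 25, 25, 25, 25]
t=8: [74, 74, 74, 75, 74, 74, 74, 74, 74, 74, 74, 74]
t=9: [30, 30, 30, 30, 30, 30, 30, 30, 30, 30, 30, 30]
t=10: [90, 90, 90, 90, 90, 90, 90, 90, 90, 90, 90, 90]
t=11: [78, 78, 78, 78, 78, 78, 78, 78, 78, 78, 78, 78]
t=12: [42, 42, 42, 42, 42, 42, 42, 42, 42, 42, 42, 42]
t=13: [66, 66, 66, 66, 66, 66, 66, 66, 66, 66, 66, 66]
t=14: [6, 6, 6, 6, 6, 6, 6, 6, 6, 6, 6, 6]
t=15: [18, 18, 18, 18, 18, 18, 18, 18, 18, 18, 18, 18]
t=16: [54, 54, 54, 54, 54, 54, 54, 54, 54, 54, 54, 54]
t=17: [30, 30, 30, 30, 30, 30, 30, 30, 30, 30, 30, 30]

Answer: u_9(1043) = 78
Key observation: The state at step 9, [30, 30, 30, 30, 30, 30, 30, 30, 30, 30, 30, 30], reappears at step 17: the system is in a cycle of period 8 from step 9 on.  Therefore the state at step 1043 equals the state at step 9 + ((1043 - 9) mod 8) = 11, which is [78, 78, 78, 78, 78, 78, 78, 78, 78, 78, 78, 78].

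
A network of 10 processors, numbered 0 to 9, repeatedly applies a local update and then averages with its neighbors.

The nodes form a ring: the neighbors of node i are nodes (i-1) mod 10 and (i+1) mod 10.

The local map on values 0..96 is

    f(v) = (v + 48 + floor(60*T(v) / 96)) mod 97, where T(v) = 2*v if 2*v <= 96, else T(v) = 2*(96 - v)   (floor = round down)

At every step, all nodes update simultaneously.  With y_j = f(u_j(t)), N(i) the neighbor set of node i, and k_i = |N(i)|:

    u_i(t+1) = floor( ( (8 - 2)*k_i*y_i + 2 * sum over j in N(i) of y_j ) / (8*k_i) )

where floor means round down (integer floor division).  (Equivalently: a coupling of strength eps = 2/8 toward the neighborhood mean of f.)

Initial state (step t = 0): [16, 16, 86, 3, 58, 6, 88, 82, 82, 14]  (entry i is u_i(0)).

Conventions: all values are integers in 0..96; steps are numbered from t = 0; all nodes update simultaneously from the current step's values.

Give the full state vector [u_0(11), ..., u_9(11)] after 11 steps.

Answer: [57, 57, 57, 56, 56, 56, 56, 56, 57, 57]

Derivation:
t=0: [16, 16, 86, 3, 58, 6, 88, 82, 82, 14]
t=1: [83, 79, 54, 53, 56, 58, 50, 49, 53, 76]
t=2: [50, 51, 56, 57, 56, 56, 57, 57, 56, 52]
t=3: [58, 57, 57, 56, 56, 56, 56, 56, 57, 57]
t=4: [56, 56, 56, 56, 57, 57, 57, 56, 56, 56]
t=5: [57, 57, 57, 56, 56, 56, 56, 56, 57, 57]
t=6: [56, 56, 56, 56, 57, 57, 57, 56, 56, 56]
t=7: [57, 57, 57, 56, 56, 56, 56, 56, 57, 57]
t=8: [56, 56, 56, 56, 57, 57, 57, 56, 56, 56]
t=9: [57, 57, 57, 56, 56, 56, 56, 56, 57, 57]
t=10: [56, 56, 56, 56, 57, 57, 57, 56, 56, 56]
t=11: [57, 57, 57, 56, 56, 56, 56, 56, 57, 57]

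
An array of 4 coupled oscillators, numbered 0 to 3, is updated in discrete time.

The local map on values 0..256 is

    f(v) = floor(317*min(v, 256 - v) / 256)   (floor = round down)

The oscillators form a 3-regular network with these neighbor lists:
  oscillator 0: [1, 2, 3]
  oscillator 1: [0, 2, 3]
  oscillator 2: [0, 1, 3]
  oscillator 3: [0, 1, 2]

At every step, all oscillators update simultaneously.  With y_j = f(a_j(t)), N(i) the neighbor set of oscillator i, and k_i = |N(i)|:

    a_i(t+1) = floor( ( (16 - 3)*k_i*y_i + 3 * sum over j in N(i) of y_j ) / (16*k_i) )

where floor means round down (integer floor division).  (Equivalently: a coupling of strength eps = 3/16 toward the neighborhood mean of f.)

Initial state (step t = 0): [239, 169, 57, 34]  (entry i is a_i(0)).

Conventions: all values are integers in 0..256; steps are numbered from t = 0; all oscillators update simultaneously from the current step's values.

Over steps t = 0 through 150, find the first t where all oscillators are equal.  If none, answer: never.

Answer: 23
Key observation: Synchronization is absorbing here: once all oscillators are equal they stay equal, and step 23 is the first all-equal step.

Derivation:
t=0: [239, 169, 57, 34]  (not all equal)
t=1: [30, 95, 67, 46]  (not all equal)
t=2: [46, 106, 79, 60]  (not all equal)
t=3: [64, 120, 95, 77]  (not all equal)
t=4: [86, 138, 115, 98]  (not all equal)
t=5: [111, 141, 138, 122]  (not all equal)
t=6: [138, 142, 145, 149]  (not all equal)
t=7: [144, 140, 137, 133]  (not all equal)
t=8: [139, 143, 146, 150]  (not all equal)
t=9: [142, 138, 136, 132]  (not all equal)
t=10: [142, 146, 147, 151]  (not all equal)
t=11: [139, 135, 134, 131]  (not all equal)
t=12: [145, 149, 150, 152]  (not all equal)
t=13: [135, 132, 131, 129]  (not all equal)
t=14: [150, 153, 153, 156]  (not all equal)
t=15: [130, 127, 127, 124]  (not all equal)
t=16: [155, 156, 156, 153]  (not all equal)
t=17: [124, 123, 123, 126]  (not all equal)
t=18: [153, 152, 152, 155]  (not all equal)
t=19: [127, 127, 127, 125]  (not all equal)
t=20: [156, 156, 156, 154]  (not all equal)
t=21: [123, 123, 123, 125]  (not all equal)
t=22: [152, 152, 152, 153]  (not all equal)
t=23: [127, 127, 127, 127]  (all equal)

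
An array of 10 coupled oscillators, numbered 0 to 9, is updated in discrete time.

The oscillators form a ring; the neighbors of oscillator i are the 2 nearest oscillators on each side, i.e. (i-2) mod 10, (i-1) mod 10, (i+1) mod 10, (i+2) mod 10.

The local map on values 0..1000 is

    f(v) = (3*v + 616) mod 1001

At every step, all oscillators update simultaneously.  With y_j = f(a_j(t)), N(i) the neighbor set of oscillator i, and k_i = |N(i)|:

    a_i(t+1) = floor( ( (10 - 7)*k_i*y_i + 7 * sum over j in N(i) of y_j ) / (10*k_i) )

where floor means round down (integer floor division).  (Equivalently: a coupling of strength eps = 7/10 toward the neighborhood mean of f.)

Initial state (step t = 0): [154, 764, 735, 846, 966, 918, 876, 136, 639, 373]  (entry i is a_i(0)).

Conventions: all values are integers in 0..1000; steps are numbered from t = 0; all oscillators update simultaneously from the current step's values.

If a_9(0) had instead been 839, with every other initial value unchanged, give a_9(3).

Simulating step by step:
t=0: [154, 764, 735, 846, 966, 918, 876, 136, 639, 839]
t=1: [440, 477, 533, 500, 429, 272, 322, 228, 241, 307]
t=2: [478, 328, 413, 312, 504, 461, 519, 419, 512, 443]
t=3: [460, 599, 487, 616, 488, 600, 426, 657, 401, 575]

Answer: a_9(3) = 575
Key observation: This trace re-runs the system from the modified initial state.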